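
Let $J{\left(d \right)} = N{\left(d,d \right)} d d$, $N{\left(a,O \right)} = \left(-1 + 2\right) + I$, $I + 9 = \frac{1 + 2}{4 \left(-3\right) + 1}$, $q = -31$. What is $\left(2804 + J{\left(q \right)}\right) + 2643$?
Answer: $- \frac{27534}{11} \approx -2503.1$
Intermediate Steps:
$I = - \frac{102}{11}$ ($I = -9 + \frac{1 + 2}{4 \left(-3\right) + 1} = -9 + \frac{3}{-12 + 1} = -9 + \frac{3}{-11} = -9 + 3 \left(- \frac{1}{11}\right) = -9 - \frac{3}{11} = - \frac{102}{11} \approx -9.2727$)
$N{\left(a,O \right)} = - \frac{91}{11}$ ($N{\left(a,O \right)} = \left(-1 + 2\right) - \frac{102}{11} = 1 - \frac{102}{11} = - \frac{91}{11}$)
$J{\left(d \right)} = - \frac{91 d^{2}}{11}$ ($J{\left(d \right)} = - \frac{91 d}{11} d = - \frac{91 d^{2}}{11}$)
$\left(2804 + J{\left(q \right)}\right) + 2643 = \left(2804 - \frac{91 \left(-31\right)^{2}}{11}\right) + 2643 = \left(2804 - \frac{87451}{11}\right) + 2643 = - \frac{56607}{11} + 2643 = - \frac{27534}{11}$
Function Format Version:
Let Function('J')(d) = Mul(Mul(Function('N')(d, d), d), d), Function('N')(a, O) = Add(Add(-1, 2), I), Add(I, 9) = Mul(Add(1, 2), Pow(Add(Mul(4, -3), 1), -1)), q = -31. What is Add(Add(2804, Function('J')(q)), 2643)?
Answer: Rational(-27534, 11) ≈ -2503.1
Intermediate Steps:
I = Rational(-102, 11) (I = Add(-9, Mul(Add(1, 2), Pow(Add(Mul(4, -3), 1), -1))) = Add(-9, Mul(3, Pow(Add(-12, 1), -1))) = Add(-9, Mul(3, Pow(-11, -1))) = Add(-9, Mul(3, Rational(-1, 11))) = Add(-9, Rational(-3, 11)) = Rational(-102, 11) ≈ -9.2727)
Function('N')(a, O) = Rational(-91, 11) (Function('N')(a, O) = Add(Add(-1, 2), Rational(-102, 11)) = Add(1, Rational(-102, 11)) = Rational(-91, 11))
Function('J')(d) = Mul(Rational(-91, 11), Pow(d, 2)) (Function('J')(d) = Mul(Mul(Rational(-91, 11), d), d) = Mul(Rational(-91, 11), Pow(d, 2)))
Add(Add(2804, Function('J')(q)), 2643) = Add(Add(2804, Mul(Rational(-91, 11), Pow(-31, 2))), 2643) = Add(Add(2804, Mul(Rational(-91, 11), 961)), 2643) = Add(Add(2804, Rational(-87451, 11)), 2643) = Add(Rational(-56607, 11), 2643) = Rational(-27534, 11)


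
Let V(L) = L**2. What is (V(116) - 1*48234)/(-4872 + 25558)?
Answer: -17389/10343 ≈ -1.6812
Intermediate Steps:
(V(116) - 1*48234)/(-4872 + 25558) = (116**2 - 1*48234)/(-4872 + 25558) = (13456 - 48234)/20686 = -34778*1/20686 = -17389/10343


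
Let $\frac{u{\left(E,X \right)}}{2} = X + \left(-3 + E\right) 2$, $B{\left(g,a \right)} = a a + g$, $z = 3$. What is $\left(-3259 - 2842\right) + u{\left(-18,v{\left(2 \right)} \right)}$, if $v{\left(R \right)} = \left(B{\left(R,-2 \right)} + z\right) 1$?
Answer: $-6167$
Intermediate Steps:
$B{\left(g,a \right)} = g + a^{2}$ ($B{\left(g,a \right)} = a^{2} + g = g + a^{2}$)
$v{\left(R \right)} = 7 + R$ ($v{\left(R \right)} = \left(\left(R + \left(-2\right)^{2}\right) + 3\right) 1 = \left(\left(R + 4\right) + 3\right) 1 = \left(\left(4 + R\right) + 3\right) 1 = \left(7 + R\right) 1 = 7 + R$)
$u{\left(E,X \right)} = -12 + 2 X + 4 E$ ($u{\left(E,X \right)} = 2 \left(X + \left(-3 + E\right) 2\right) = 2 \left(X + \left(-6 + 2 E\right)\right) = 2 \left(-6 + X + 2 E\right) = -12 + 2 X + 4 E$)
$\left(-3259 - 2842\right) + u{\left(-18,v{\left(2 \right)} \right)} = \left(-3259 - 2842\right) + \left(-12 + 2 \left(7 + 2\right) + 4 \left(-18\right)\right) = -6101 - 66 = -6167$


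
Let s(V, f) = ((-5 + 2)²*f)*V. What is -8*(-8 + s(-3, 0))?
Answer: 64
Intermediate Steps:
s(V, f) = 9*V*f (s(V, f) = ((-3)²*f)*V = (9*f)*V = 9*V*f)
-8*(-8 + s(-3, 0)) = -8*(-8 + 9*(-3)*0) = -8*(-8 + 0) = -8*(-8) = 64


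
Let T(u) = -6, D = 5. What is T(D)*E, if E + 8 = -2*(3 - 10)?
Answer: -36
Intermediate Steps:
E = 6 (E = -8 - 2*(3 - 10) = -8 - 2*(-7) = -8 + 14 = 6)
T(D)*E = -6*6 = -36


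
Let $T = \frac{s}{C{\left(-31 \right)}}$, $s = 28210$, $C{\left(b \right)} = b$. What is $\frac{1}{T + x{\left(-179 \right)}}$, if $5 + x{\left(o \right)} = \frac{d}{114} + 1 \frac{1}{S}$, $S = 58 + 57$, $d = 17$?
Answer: $- \frac{13110}{11993581} \approx -0.0010931$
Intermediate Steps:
$S = 115$
$T = -910$ ($T = \frac{28210}{-31} = 28210 \left(- \frac{1}{31}\right) = -910$)
$x{\left(o \right)} = - \frac{63481}{13110}$ ($x{\left(o \right)} = -5 + \left(\frac{17}{114} + 1 \cdot \frac{1}{115}\right) = -5 + \left(17 \cdot \frac{1}{114} + 1 \cdot \frac{1}{115}\right) = -5 + \left(\frac{17}{114} + \frac{1}{115}\right) = -5 + \frac{2069}{13110} = - \frac{63481}{13110}$)
$\frac{1}{T + x{\left(-179 \right)}} = \frac{1}{-910 - \frac{63481}{13110}} = \frac{1}{- \frac{11993581}{13110}} = - \frac{13110}{11993581}$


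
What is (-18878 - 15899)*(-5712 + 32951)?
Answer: -947290703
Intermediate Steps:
(-18878 - 15899)*(-5712 + 32951) = -34777*27239 = -947290703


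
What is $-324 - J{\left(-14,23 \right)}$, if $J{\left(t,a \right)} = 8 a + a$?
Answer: $-531$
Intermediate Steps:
$J{\left(t,a \right)} = 9 a$
$-324 - J{\left(-14,23 \right)} = -324 - 9 \cdot 23 = -324 - 207 = -531$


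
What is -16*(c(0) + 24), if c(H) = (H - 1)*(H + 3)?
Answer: -336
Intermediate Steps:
c(H) = (-1 + H)*(3 + H)
-16*(c(0) + 24) = -16*((-3 + 0² + 2*0) + 24) = -16*((-3 + 0 + 0) + 24) = -16*(-3 + 24) = -16*21 = -336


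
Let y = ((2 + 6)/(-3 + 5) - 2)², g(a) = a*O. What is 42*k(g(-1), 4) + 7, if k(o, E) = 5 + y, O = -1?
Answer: 385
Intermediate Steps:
g(a) = -a (g(a) = a*(-1) = -a)
y = 4 (y = (8/2 - 2)² = (8*(½) - 2)² = (4 - 2)² = 2² = 4)
k(o, E) = 9 (k(o, E) = 5 + 4 = 9)
42*k(g(-1), 4) + 7 = 42*9 + 7 = 378 + 7 = 385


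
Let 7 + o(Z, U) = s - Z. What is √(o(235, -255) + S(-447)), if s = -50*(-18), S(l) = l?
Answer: √211 ≈ 14.526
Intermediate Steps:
s = 900
o(Z, U) = 893 - Z (o(Z, U) = -7 + (900 - Z) = 893 - Z)
√(o(235, -255) + S(-447)) = √((893 - 1*235) - 447) = √((893 - 235) - 447) = √(658 - 447) = √211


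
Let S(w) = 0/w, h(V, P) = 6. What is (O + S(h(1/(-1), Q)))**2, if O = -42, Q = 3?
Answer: 1764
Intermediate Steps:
S(w) = 0
(O + S(h(1/(-1), Q)))**2 = (-42 + 0)**2 = (-42)**2 = 1764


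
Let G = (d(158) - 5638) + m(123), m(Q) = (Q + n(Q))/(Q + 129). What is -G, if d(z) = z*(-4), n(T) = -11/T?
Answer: 97164901/15498 ≈ 6269.5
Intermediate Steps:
d(z) = -4*z
m(Q) = (Q - 11/Q)/(129 + Q) (m(Q) = (Q - 11/Q)/(Q + 129) = (Q - 11/Q)/(129 + Q))
G = -97164901/15498 (G = (-4*158 - 5638) + (-11 + 123²)/(123*(129 + 123)) = (-632 - 5638) + (1/123)*(-11 + 15129)/252 = -6270 + (1/123)*(1/252)*15118 = -6270 + 7559/15498 = -97164901/15498 ≈ -6269.5)
-G = -1*(-97164901/15498) = 97164901/15498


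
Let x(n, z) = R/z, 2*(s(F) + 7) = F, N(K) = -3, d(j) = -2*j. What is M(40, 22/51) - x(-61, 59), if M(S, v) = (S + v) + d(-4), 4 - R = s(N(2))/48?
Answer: 1552181/32096 ≈ 48.361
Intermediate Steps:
s(F) = -7 + F/2
R = 401/96 (R = 4 - (-7 + (½)*(-3))/48 = 4 - (-7 - 3/2)/48 = 4 - (-17)/(2*48) = 4 - 1*(-17/96) = 4 + 17/96 = 401/96 ≈ 4.1771)
M(S, v) = 8 + S + v (M(S, v) = (S + v) - 2*(-4) = (S + v) + 8 = 8 + S + v)
x(n, z) = 401/(96*z)
M(40, 22/51) - x(-61, 59) = (8 + 40 + 22/51) - 401/(96*59) = (8 + 40 + 22*(1/51)) - 401/(96*59) = (8 + 40 + 22/51) - 1*401/5664 = 2470/51 - 401/5664 = 1552181/32096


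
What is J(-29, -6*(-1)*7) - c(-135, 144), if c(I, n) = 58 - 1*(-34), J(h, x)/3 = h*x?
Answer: -3746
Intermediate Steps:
J(h, x) = 3*h*x (J(h, x) = 3*(h*x) = 3*h*x)
c(I, n) = 92 (c(I, n) = 58 + 34 = 92)
J(-29, -6*(-1)*7) - c(-135, 144) = 3*(-29)*(-6*(-1)*7) - 1*92 = 3*(-29)*(6*7) - 92 = 3*(-29)*42 - 92 = -3654 - 92 = -3746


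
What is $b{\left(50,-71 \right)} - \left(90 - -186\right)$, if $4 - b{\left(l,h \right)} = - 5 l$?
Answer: $-22$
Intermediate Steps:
$b{\left(l,h \right)} = 4 + 5 l$ ($b{\left(l,h \right)} = 4 - - 5 l = 4 + 5 l$)
$b{\left(50,-71 \right)} - \left(90 - -186\right) = \left(4 + 5 \cdot 50\right) - \left(90 - -186\right) = \left(4 + 250\right) - \left(90 + 186\right) = 254 - 276 = -22$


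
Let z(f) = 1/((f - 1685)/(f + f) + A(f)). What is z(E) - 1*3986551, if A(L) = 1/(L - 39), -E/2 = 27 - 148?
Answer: -1165847005447/292445 ≈ -3.9866e+6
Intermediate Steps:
E = 242 (E = -2*(27 - 148) = -2*(-121) = 242)
A(L) = 1/(-39 + L)
z(f) = 1/(1/(-39 + f) + (-1685 + f)/(2*f)) (z(f) = 1/((f - 1685)/(f + f) + 1/(-39 + f)) = 1/((-1685 + f)/((2*f)) + 1/(-39 + f)) = 1/((-1685 + f)*(1/(2*f)) + 1/(-39 + f)) = 1/((-1685 + f)/(2*f) + 1/(-39 + f)) = 1/(1/(-39 + f) + (-1685 + f)/(2*f)))
z(E) - 1*3986551 = 2*242*(-39 + 242)/(65715 + 242**2 - 1722*242) - 1*3986551 = 2*242*203/(65715 + 58564 - 416724) - 3986551 = 2*242*203/(-292445) - 3986551 = 2*242*(-1/292445)*203 - 3986551 = -98252/292445 - 3986551 = -1165847005447/292445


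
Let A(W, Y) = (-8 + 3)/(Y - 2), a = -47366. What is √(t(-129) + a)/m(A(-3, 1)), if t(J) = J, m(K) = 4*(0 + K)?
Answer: I*√47495/20 ≈ 10.897*I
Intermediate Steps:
A(W, Y) = -5/(-2 + Y)
m(K) = 4*K
√(t(-129) + a)/m(A(-3, 1)) = √(-129 - 47366)/((4*(-5/(-2 + 1)))) = √(-47495)/((4*(-5/(-1)))) = (I*√47495)/((4*(-5*(-1)))) = (I*√47495)/((4*5)) = (I*√47495)/20 = (I*√47495)*(1/20) = I*√47495/20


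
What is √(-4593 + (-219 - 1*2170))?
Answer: I*√6982 ≈ 83.558*I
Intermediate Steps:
√(-4593 + (-219 - 1*2170)) = √(-4593 + (-219 - 2170)) = √(-4593 - 2389) = √(-6982) = I*√6982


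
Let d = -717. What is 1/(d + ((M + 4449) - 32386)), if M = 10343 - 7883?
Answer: -1/26194 ≈ -3.8177e-5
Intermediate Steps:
M = 2460
1/(d + ((M + 4449) - 32386)) = 1/(-717 + ((2460 + 4449) - 32386)) = 1/(-717 + (6909 - 32386)) = 1/(-717 - 25477) = 1/(-26194) = -1/26194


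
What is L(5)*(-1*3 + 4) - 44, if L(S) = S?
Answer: -39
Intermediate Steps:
L(5)*(-1*3 + 4) - 44 = 5*(-1*3 + 4) - 44 = 5*(-3 + 4) - 44 = 5*1 - 44 = 5 - 44 = -39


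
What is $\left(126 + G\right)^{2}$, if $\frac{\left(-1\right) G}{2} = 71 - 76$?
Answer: $18496$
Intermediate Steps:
$G = 10$ ($G = - 2 \left(71 - 76\right) = \left(-2\right) \left(-5\right) = 10$)
$\left(126 + G\right)^{2} = \left(126 + 10\right)^{2} = 136^{2} = 18496$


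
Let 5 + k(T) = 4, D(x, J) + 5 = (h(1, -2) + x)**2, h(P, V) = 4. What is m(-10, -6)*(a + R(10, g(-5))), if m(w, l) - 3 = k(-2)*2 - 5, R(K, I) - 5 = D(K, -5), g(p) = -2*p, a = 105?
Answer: -1204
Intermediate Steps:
D(x, J) = -5 + (4 + x)**2
k(T) = -1 (k(T) = -5 + 4 = -1)
R(K, I) = (4 + K)**2 (R(K, I) = 5 + (-5 + (4 + K)**2) = (4 + K)**2)
m(w, l) = -4 (m(w, l) = 3 + (-1*2 - 5) = 3 + (-2 - 5) = 3 - 7 = -4)
m(-10, -6)*(a + R(10, g(-5))) = -4*(105 + (4 + 10)**2) = -4*(105 + 14**2) = -4*(105 + 196) = -4*301 = -1204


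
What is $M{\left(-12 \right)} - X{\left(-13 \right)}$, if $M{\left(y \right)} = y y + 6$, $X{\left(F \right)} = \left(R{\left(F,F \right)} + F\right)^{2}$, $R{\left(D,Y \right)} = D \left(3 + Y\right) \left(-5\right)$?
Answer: $-439419$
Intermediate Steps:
$R{\left(D,Y \right)} = - 5 D \left(3 + Y\right)$
$X{\left(F \right)} = \left(F - 5 F \left(3 + F\right)\right)^{2}$ ($X{\left(F \right)} = \left(- 5 F \left(3 + F\right) + F\right)^{2} = \left(F - 5 F \left(3 + F\right)\right)^{2}$)
$M{\left(y \right)} = 6 + y^{2}$ ($M{\left(y \right)} = y^{2} + 6 = 6 + y^{2}$)
$M{\left(-12 \right)} - X{\left(-13 \right)} = \left(6 + \left(-12\right)^{2}\right) - \left(-13\right)^{2} \left(14 + 5 \left(-13\right)\right)^{2} = \left(6 + 144\right) - 169 \left(14 - 65\right)^{2} = 150 - 169 \left(-51\right)^{2} = 150 - 169 \cdot 2601 = 150 - 439569 = -439419$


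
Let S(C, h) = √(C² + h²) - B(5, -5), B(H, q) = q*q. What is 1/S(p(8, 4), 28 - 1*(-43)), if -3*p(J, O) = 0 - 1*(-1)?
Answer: 45/7949 + 3*√45370/39745 ≈ 0.021739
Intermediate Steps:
B(H, q) = q²
p(J, O) = -⅓ (p(J, O) = -(0 - 1*(-1))/3 = -(0 + 1)/3 = -⅓*1 = -⅓)
S(C, h) = -25 + √(C² + h²) (S(C, h) = √(C² + h²) - 1*(-5)² = √(C² + h²) - 1*25 = √(C² + h²) - 25 = -25 + √(C² + h²))
1/S(p(8, 4), 28 - 1*(-43)) = 1/(-25 + √((-⅓)² + (28 - 1*(-43))²)) = 1/(-25 + √(⅑ + (28 + 43)²)) = 1/(-25 + √(⅑ + 71²)) = 1/(-25 + √(⅑ + 5041)) = 1/(-25 + √(45370/9)) = 1/(-25 + √45370/3)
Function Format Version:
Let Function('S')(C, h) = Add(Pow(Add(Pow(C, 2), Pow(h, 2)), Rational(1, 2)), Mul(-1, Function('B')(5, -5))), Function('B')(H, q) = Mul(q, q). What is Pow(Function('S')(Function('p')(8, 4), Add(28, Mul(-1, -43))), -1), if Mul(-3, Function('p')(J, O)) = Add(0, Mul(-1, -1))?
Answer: Add(Rational(45, 7949), Mul(Rational(3, 39745), Pow(45370, Rational(1, 2)))) ≈ 0.021739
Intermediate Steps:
Function('B')(H, q) = Pow(q, 2)
Function('p')(J, O) = Rational(-1, 3) (Function('p')(J, O) = Mul(Rational(-1, 3), Add(0, Mul(-1, -1))) = Mul(Rational(-1, 3), Add(0, 1)) = Mul(Rational(-1, 3), 1) = Rational(-1, 3))
Function('S')(C, h) = Add(-25, Pow(Add(Pow(C, 2), Pow(h, 2)), Rational(1, 2))) (Function('S')(C, h) = Add(Pow(Add(Pow(C, 2), Pow(h, 2)), Rational(1, 2)), Mul(-1, Pow(-5, 2))) = Add(Pow(Add(Pow(C, 2), Pow(h, 2)), Rational(1, 2)), Mul(-1, 25)) = Add(Pow(Add(Pow(C, 2), Pow(h, 2)), Rational(1, 2)), -25) = Add(-25, Pow(Add(Pow(C, 2), Pow(h, 2)), Rational(1, 2))))
Pow(Function('S')(Function('p')(8, 4), Add(28, Mul(-1, -43))), -1) = Pow(Add(-25, Pow(Add(Pow(Rational(-1, 3), 2), Pow(Add(28, Mul(-1, -43)), 2)), Rational(1, 2))), -1) = Pow(Add(-25, Pow(Add(Rational(1, 9), Pow(Add(28, 43), 2)), Rational(1, 2))), -1) = Pow(Add(-25, Pow(Add(Rational(1, 9), Pow(71, 2)), Rational(1, 2))), -1) = Pow(Add(-25, Pow(Add(Rational(1, 9), 5041), Rational(1, 2))), -1) = Pow(Add(-25, Pow(Rational(45370, 9), Rational(1, 2))), -1) = Pow(Add(-25, Mul(Rational(1, 3), Pow(45370, Rational(1, 2)))), -1)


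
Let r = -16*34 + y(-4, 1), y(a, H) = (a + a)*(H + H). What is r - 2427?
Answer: -2987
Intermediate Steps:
y(a, H) = 4*H*a (y(a, H) = (2*a)*(2*H) = 4*H*a)
r = -560 (r = -16*34 + 4*1*(-4) = -544 - 16 = -560)
r - 2427 = -560 - 2427 = -2987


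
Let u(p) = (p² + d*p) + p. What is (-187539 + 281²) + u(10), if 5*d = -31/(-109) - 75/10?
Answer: -11824585/109 ≈ -1.0848e+5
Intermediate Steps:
d = -1573/1090 (d = (-31/(-109) - 75/10)/5 = (-31*(-1/109) - 75*⅒)/5 = (31/109 - 15/2)/5 = (⅕)*(-1573/218) = -1573/1090 ≈ -1.4431)
u(p) = p² - 483*p/1090 (u(p) = (p² - 1573*p/1090) + p = p² - 483*p/1090)
(-187539 + 281²) + u(10) = (-187539 + 281²) + (1/1090)*10*(-483 + 1090*10) = (-187539 + 78961) + (1/1090)*10*(-483 + 10900) = -108578 + (1/1090)*10*10417 = -108578 + 10417/109 = -11824585/109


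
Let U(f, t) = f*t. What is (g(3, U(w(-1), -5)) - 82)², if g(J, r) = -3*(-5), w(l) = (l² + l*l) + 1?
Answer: 4489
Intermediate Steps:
w(l) = 1 + 2*l² (w(l) = (l² + l²) + 1 = 2*l² + 1 = 1 + 2*l²)
g(J, r) = 15
(g(3, U(w(-1), -5)) - 82)² = (15 - 82)² = (-67)² = 4489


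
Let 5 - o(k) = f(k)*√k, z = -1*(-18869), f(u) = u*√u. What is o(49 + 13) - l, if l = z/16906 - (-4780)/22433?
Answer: -1456453670979/379252298 ≈ -3840.3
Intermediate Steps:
f(u) = u^(3/2)
z = 18869
l = 504098957/379252298 (l = 18869/16906 - (-4780)/22433 = 18869*(1/16906) - (-4780)/22433 = 18869/16906 - 1*(-4780/22433) = 18869/16906 + 4780/22433 = 504098957/379252298 ≈ 1.3292)
o(k) = 5 - k² (o(k) = 5 - k^(3/2)*√k = 5 - k²)
o(49 + 13) - l = (5 - (49 + 13)²) - 1*504098957/379252298 = (5 - 1*62²) - 504098957/379252298 = (5 - 1*3844) - 504098957/379252298 = (5 - 3844) - 504098957/379252298 = -3839 - 504098957/379252298 = -1456453670979/379252298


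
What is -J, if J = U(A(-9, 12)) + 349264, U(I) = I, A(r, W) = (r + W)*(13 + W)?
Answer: -349339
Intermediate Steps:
A(r, W) = (13 + W)*(W + r) (A(r, W) = (W + r)*(13 + W) = (13 + W)*(W + r))
J = 349339 (J = (12² + 13*12 + 13*(-9) + 12*(-9)) + 349264 = (144 + 156 - 117 - 108) + 349264 = 75 + 349264 = 349339)
-J = -1*349339 = -349339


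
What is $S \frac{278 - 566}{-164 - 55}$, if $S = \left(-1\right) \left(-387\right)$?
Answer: $\frac{37152}{73} \approx 508.93$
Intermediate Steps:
$S = 387$
$S \frac{278 - 566}{-164 - 55} = 387 \frac{278 - 566}{-164 - 55} = 387 \left(- \frac{288}{-219}\right) = 387 \left(\left(-288\right) \left(- \frac{1}{219}\right)\right) = 387 \cdot \frac{96}{73} = \frac{37152}{73}$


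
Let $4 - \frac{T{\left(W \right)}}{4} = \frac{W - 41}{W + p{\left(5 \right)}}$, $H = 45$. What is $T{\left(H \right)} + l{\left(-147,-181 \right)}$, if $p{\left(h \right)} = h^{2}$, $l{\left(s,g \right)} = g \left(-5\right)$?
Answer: $\frac{32227}{35} \approx 920.77$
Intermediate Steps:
$l{\left(s,g \right)} = - 5 g$
$T{\left(W \right)} = 16 - \frac{4 \left(-41 + W\right)}{25 + W}$ ($T{\left(W \right)} = 16 - 4 \frac{W - 41}{W + 5^{2}} = 16 - 4 \frac{-41 + W}{W + 25} = 16 - 4 \frac{-41 + W}{25 + W} = 16 - \frac{4 \left(-41 + W\right)}{25 + W}$)
$T{\left(H \right)} + l{\left(-147,-181 \right)} = \frac{12 \left(47 + 45\right)}{25 + 45} - -905 = 12 \cdot \frac{1}{70} \cdot 92 + 905 = \frac{552}{35} + 905 = \frac{32227}{35}$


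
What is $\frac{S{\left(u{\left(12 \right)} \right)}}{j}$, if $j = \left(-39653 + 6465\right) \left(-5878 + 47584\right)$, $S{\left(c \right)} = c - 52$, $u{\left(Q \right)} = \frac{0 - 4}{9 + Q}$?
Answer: $\frac{137}{3633364161} \approx 3.7706 \cdot 10^{-8}$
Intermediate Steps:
$u{\left(Q \right)} = - \frac{4}{9 + Q}$
$S{\left(c \right)} = -52 + c$
$j = -1384138728$ ($j = \left(-33188\right) 41706 = -1384138728$)
$\frac{S{\left(u{\left(12 \right)} \right)}}{j} = \frac{-52 - \frac{4}{9 + 12}}{-1384138728} = \left(-52 - \frac{4}{21}\right) \left(- \frac{1}{1384138728}\right) = \left(- \frac{1096}{21}\right) \left(- \frac{1}{1384138728}\right) = \frac{137}{3633364161}$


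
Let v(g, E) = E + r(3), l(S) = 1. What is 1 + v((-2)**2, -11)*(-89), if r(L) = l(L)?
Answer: 891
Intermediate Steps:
r(L) = 1
v(g, E) = 1 + E (v(g, E) = E + 1 = 1 + E)
1 + v((-2)**2, -11)*(-89) = 1 + (1 - 11)*(-89) = 1 - 10*(-89) = 1 + 890 = 891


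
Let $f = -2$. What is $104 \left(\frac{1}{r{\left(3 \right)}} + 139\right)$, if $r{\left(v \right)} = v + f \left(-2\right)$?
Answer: $\frac{101296}{7} \approx 14471.0$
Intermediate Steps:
$r{\left(v \right)} = 4 + v$ ($r{\left(v \right)} = v - -4 = v + 4 = 4 + v$)
$104 \left(\frac{1}{r{\left(3 \right)}} + 139\right) = 104 \left(\frac{1}{4 + 3} + 139\right) = 104 \left(\frac{1}{7} + 139\right) = 104 \cdot \frac{974}{7} = \frac{101296}{7}$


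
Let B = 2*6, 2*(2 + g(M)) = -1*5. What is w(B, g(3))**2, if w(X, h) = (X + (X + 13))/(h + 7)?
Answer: 5476/25 ≈ 219.04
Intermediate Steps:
g(M) = -9/2 (g(M) = -2 + (-1*5)/2 = -2 + (1/2)*(-5) = -2 - 5/2 = -9/2)
B = 12
w(X, h) = (13 + 2*X)/(7 + h) (w(X, h) = (X + (13 + X))/(7 + h) = (13 + 2*X)/(7 + h))
w(B, g(3))**2 = ((13 + 2*12)/(7 - 9/2))**2 = ((13 + 24)/(5/2))**2 = ((2/5)*37)**2 = (74/5)**2 = 5476/25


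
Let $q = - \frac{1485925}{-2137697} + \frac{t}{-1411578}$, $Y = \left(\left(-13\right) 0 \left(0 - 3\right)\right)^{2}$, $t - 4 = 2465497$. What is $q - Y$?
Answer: $- \frac{3172995051547}{3017526055866} \approx -1.0515$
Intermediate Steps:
$t = 2465501$ ($t = 4 + 2465497 = 2465501$)
$Y = 0$ ($Y = \left(0 \left(-3\right)\right)^{2} = 0^{2} = 0$)
$q = - \frac{3172995051547}{3017526055866}$ ($q = - \frac{1485925}{-2137697} + \frac{2465501}{-1411578} = \left(-1485925\right) \left(- \frac{1}{2137697}\right) + 2465501 \left(- \frac{1}{1411578}\right) = \frac{1485925}{2137697} - \frac{2465501}{1411578} = - \frac{3172995051547}{3017526055866} \approx -1.0515$)
$q - Y = - \frac{3172995051547}{3017526055866} - 0 = - \frac{3172995051547}{3017526055866} + 0 = - \frac{3172995051547}{3017526055866}$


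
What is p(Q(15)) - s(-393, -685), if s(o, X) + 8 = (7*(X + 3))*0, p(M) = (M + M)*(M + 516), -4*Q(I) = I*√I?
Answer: 3439/8 - 3870*√15 ≈ -14559.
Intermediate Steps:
Q(I) = -I^(3/2)/4 (Q(I) = -I*√I/4 = -I^(3/2)/4)
p(M) = 2*M*(516 + M) (p(M) = (2*M)*(516 + M) = 2*M*(516 + M))
s(o, X) = -8 (s(o, X) = -8 + (7*(X + 3))*0 = -8 + (7*(3 + X))*0 = -8 + (21 + 7*X)*0 = -8 + 0 = -8)
p(Q(15)) - s(-393, -685) = 2*(-15*√15/4)*(516 - 15*√15/4) - 1*(-8) = 2*(-15*√15/4)*(516 - 15*√15/4) + 8 = -15*√15*(516 - 15*√15/4)/2 + 8 = 8 - 15*√15*(516 - 15*√15/4)/2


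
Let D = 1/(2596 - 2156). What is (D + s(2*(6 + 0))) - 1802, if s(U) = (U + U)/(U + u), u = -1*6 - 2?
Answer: -790239/440 ≈ -1796.0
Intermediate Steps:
u = -8 (u = -6 - 2 = -8)
D = 1/440 ≈ 0.0022727
s(U) = 2*U/(-8 + U) (s(U) = (U + U)/(U - 8) = (2*U)/(-8 + U) = 2*U/(-8 + U))
(D + s(2*(6 + 0))) - 1802 = (1/440 + 2*(2*(6 + 0))/(-8 + 2*(6 + 0))) - 1802 = (1/440 + 2*(2*6)/(-8 + 2*6)) - 1802 = (1/440 + 2*12/(-8 + 12)) - 1802 = (1/440 + 2*12/4) - 1802 = (1/440 + 2*12*(1/4)) - 1802 = (1/440 + 6) - 1802 = 2641/440 - 1802 = -790239/440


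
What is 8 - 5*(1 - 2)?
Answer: 13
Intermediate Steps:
8 - 5*(1 - 2) = 8 - 5*(-1) = 8 + 5 = 13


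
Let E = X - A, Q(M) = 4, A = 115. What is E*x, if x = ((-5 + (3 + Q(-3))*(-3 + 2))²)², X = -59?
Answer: -3608064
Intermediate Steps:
x = 20736 (x = ((-5 + (3 + 4)*(-3 + 2))²)² = ((-5 + 7*(-1))²)² = ((-5 - 7)²)² = ((-12)²)² = 144² = 20736)
E = -174 (E = -59 - 1*115 = -59 - 115 = -174)
E*x = -174*20736 = -3608064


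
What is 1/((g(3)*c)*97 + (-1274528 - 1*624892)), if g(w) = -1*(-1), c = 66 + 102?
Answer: -1/1883124 ≈ -5.3103e-7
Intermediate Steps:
c = 168
g(w) = 1
1/((g(3)*c)*97 + (-1274528 - 1*624892)) = 1/((1*168)*97 + (-1274528 - 1*624892)) = 1/(168*97 + (-1274528 - 624892)) = 1/(16296 - 1899420) = 1/(-1883124) = -1/1883124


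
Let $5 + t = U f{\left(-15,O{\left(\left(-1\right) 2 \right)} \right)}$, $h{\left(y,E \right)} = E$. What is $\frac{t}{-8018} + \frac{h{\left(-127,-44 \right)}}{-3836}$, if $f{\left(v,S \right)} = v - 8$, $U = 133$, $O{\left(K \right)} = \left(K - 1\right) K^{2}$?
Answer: $\frac{1513287}{3844631} \approx 0.39361$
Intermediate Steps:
$O{\left(K \right)} = K^{2} \left(-1 + K\right)$ ($O{\left(K \right)} = \left(-1 + K\right) K^{2} = K^{2} \left(-1 + K\right)$)
$f{\left(v,S \right)} = -8 + v$
$t = -3064$ ($t = -5 + 133 \left(-8 - 15\right) = -5 + 133 \left(-23\right) = -5 - 3059 = -3064$)
$\frac{t}{-8018} + \frac{h{\left(-127,-44 \right)}}{-3836} = - \frac{3064}{-8018} - \frac{44}{-3836} = \left(-3064\right) \left(- \frac{1}{8018}\right) - - \frac{11}{959} = \frac{1532}{4009} + \frac{11}{959} = \frac{1513287}{3844631}$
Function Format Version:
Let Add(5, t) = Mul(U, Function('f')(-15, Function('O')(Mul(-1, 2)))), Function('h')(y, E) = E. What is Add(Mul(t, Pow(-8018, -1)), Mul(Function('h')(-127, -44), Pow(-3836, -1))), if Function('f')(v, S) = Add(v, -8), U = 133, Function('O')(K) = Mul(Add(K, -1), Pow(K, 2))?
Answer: Rational(1513287, 3844631) ≈ 0.39361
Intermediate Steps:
Function('O')(K) = Mul(Pow(K, 2), Add(-1, K)) (Function('O')(K) = Mul(Add(-1, K), Pow(K, 2)) = Mul(Pow(K, 2), Add(-1, K)))
Function('f')(v, S) = Add(-8, v)
t = -3064 (t = Add(-5, Mul(133, Add(-8, -15))) = Add(-5, Mul(133, -23)) = Add(-5, -3059) = -3064)
Add(Mul(t, Pow(-8018, -1)), Mul(Function('h')(-127, -44), Pow(-3836, -1))) = Add(Mul(-3064, Pow(-8018, -1)), Mul(-44, Pow(-3836, -1))) = Add(Mul(-3064, Rational(-1, 8018)), Mul(-44, Rational(-1, 3836))) = Add(Rational(1532, 4009), Rational(11, 959)) = Rational(1513287, 3844631)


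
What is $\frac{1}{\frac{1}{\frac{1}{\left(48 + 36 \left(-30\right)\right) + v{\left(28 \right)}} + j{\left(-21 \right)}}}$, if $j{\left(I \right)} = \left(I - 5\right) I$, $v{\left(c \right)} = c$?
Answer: $\frac{548183}{1004} \approx 546.0$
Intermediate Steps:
$j{\left(I \right)} = I \left(-5 + I\right)$ ($j{\left(I \right)} = \left(-5 + I\right) I = I \left(-5 + I\right)$)
$\frac{1}{\frac{1}{\frac{1}{\left(48 + 36 \left(-30\right)\right) + v{\left(28 \right)}} + j{\left(-21 \right)}}} = \frac{1}{\frac{1}{\frac{1}{\left(48 + 36 \left(-30\right)\right) + 28} - 21 \left(-5 - 21\right)}} = \frac{1}{\frac{1}{\frac{1}{\left(48 - 1080\right) + 28} - -546}} = \frac{1}{\frac{1}{\frac{1}{-1032 + 28} + 546}} = \frac{1}{\frac{1}{\frac{1}{-1004} + 546}} = \frac{1}{\frac{1}{- \frac{1}{1004} + 546}} = \frac{1}{\frac{1}{\frac{548183}{1004}}} = \frac{1}{\frac{1004}{548183}} = \frac{548183}{1004}$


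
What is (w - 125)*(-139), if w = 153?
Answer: -3892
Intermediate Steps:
(w - 125)*(-139) = (153 - 125)*(-139) = 28*(-139) = -3892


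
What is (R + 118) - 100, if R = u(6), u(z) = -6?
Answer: 12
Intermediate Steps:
R = -6
(R + 118) - 100 = (-6 + 118) - 100 = 112 - 100 = 12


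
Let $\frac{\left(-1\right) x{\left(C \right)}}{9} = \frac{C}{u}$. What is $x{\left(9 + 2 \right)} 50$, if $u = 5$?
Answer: $-990$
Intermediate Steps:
$x{\left(C \right)} = - \frac{9 C}{5}$ ($x{\left(C \right)} = - 9 \frac{C}{5} = - \frac{9 C}{5}$)
$x{\left(9 + 2 \right)} 50 = - \frac{9 \left(9 + 2\right)}{5} \cdot 50 = \left(- \frac{9}{5}\right) 11 \cdot 50 = \left(- \frac{99}{5}\right) 50 = -990$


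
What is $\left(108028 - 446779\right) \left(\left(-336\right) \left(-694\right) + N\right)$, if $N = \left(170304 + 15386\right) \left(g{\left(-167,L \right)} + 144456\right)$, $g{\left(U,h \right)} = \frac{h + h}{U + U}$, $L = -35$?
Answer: $- \frac{1517489042384748258}{167} \approx -9.0868 \cdot 10^{15}$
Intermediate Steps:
$g{\left(U,h \right)} = \frac{h}{U}$ ($g{\left(U,h \right)} = \frac{2 h}{2 U} = 2 h \frac{1}{2 U} = \frac{h}{U}$)
$N = \frac{4479620284030}{167}$ ($N = \left(170304 + 15386\right) \left(- \frac{35}{-167} + 144456\right) = 185690 \left(\left(-35\right) \left(- \frac{1}{167}\right) + 144456\right) = 185690 \left(\frac{35}{167} + 144456\right) = 185690 \cdot \frac{24124187}{167} = \frac{4479620284030}{167} \approx 2.6824 \cdot 10^{10}$)
$\left(108028 - 446779\right) \left(\left(-336\right) \left(-694\right) + N\right) = \left(108028 - 446779\right) \left(\left(-336\right) \left(-694\right) + \frac{4479620284030}{167}\right) = - 338751 \left(233184 + \frac{4479620284030}{167}\right) = \left(-338751\right) \frac{4479659225758}{167} = - \frac{1517489042384748258}{167}$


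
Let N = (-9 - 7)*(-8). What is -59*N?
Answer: -7552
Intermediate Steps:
N = 128 (N = -16*(-8) = 128)
-59*N = -59*128 = -7552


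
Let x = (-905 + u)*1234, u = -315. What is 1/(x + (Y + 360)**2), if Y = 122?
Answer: -1/1273156 ≈ -7.8545e-7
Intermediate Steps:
x = -1505480 (x = (-905 - 315)*1234 = -1220*1234 = -1505480)
1/(x + (Y + 360)**2) = 1/(-1505480 + (122 + 360)**2) = 1/(-1505480 + 482**2) = 1/(-1505480 + 232324) = 1/(-1273156) = -1/1273156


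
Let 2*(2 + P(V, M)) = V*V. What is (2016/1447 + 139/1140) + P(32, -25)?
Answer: 843785173/1649580 ≈ 511.52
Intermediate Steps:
P(V, M) = -2 + V²/2 (P(V, M) = -2 + (V*V)/2 = -2 + V²/2)
(2016/1447 + 139/1140) + P(32, -25) = (2016/1447 + 139/1140) + (-2 + (½)*32²) = (2016*(1/1447) + 139*(1/1140)) + (-2 + (½)*1024) = (2016/1447 + 139/1140) + (-2 + 512) = 2499373/1649580 + 510 = 843785173/1649580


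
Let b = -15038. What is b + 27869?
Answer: 12831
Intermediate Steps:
b + 27869 = -15038 + 27869 = 12831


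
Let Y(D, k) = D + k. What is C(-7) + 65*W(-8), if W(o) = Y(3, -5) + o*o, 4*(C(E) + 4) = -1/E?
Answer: 112729/28 ≈ 4026.0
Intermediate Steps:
C(E) = -4 - 1/(4*E) (C(E) = -4 + (-1/E)/4 = -4 - 1/(4*E))
W(o) = -2 + o² (W(o) = (3 - 5) + o*o = -2 + o²)
C(-7) + 65*W(-8) = (-4 - ¼/(-7)) + 65*(-2 + (-8)²) = (-4 - ¼*(-⅐)) + 65*(-2 + 64) = (-4 + 1/28) + 65*62 = -111/28 + 4030 = 112729/28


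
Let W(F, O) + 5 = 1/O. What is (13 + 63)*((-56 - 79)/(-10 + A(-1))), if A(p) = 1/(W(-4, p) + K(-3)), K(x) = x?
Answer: 92340/91 ≈ 1014.7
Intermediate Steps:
W(F, O) = -5 + 1/O
A(p) = 1/(-8 + 1/p) (A(p) = 1/((-5 + 1/p) - 3) = 1/(-8 + 1/p))
(13 + 63)*((-56 - 79)/(-10 + A(-1))) = (13 + 63)*((-56 - 79)/(-10 - 1*(-1)/(-1 + 8*(-1)))) = 76*(-135/(-10 - 1*(-1)/(-1 - 8))) = 76*(-135/(-10 - 1*(-1)/(-9))) = 76*(-135/(-10 - 1*(-1)*(-⅑))) = 76*(-135/(-10 - ⅑)) = 76*(-135/(-91/9)) = 76*(-135*(-9/91)) = 76*(1215/91) = 92340/91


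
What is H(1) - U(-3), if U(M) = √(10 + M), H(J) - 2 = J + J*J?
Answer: 4 - √7 ≈ 1.3542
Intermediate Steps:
H(J) = 2 + J + J² (H(J) = 2 + (J + J*J) = 2 + (J + J²) = 2 + J + J²)
H(1) - U(-3) = (2 + 1 + 1²) - √(10 - 3) = (2 + 1 + 1) - √7 = 4 - √7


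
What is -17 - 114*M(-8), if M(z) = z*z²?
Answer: 58351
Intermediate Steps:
M(z) = z³
-17 - 114*M(-8) = -17 - 114*(-8)³ = -17 - 114*(-512) = -17 + 58368 = 58351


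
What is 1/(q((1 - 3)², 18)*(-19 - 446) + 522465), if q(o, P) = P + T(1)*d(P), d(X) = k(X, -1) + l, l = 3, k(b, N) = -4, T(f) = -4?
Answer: 1/512235 ≈ 1.9522e-6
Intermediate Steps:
d(X) = -1 (d(X) = -4 + 3 = -1)
q(o, P) = 4 + P (q(o, P) = P - 4*(-1) = P + 4 = 4 + P)
1/(q((1 - 3)², 18)*(-19 - 446) + 522465) = 1/((4 + 18)*(-19 - 446) + 522465) = 1/(22*(-465) + 522465) = 1/(-10230 + 522465) = 1/512235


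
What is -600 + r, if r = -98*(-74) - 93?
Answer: 6559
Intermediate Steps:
r = 7159 (r = 7252 - 93 = 7159)
-600 + r = -600 + 7159 = 6559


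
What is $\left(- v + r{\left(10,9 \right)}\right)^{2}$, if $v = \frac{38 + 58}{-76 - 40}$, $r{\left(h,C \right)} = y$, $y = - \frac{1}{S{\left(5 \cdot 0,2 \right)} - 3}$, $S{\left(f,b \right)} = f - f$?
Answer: $\frac{10201}{7569} \approx 1.3477$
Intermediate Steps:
$S{\left(f,b \right)} = 0$
$y = \frac{1}{3}$ ($y = - \frac{1}{0 - 3} = - \frac{1}{-3} = \left(-1\right) \left(- \frac{1}{3}\right) = \frac{1}{3} \approx 0.33333$)
$r{\left(h,C \right)} = \frac{1}{3}$
$v = - \frac{24}{29}$ ($v = \frac{96}{-116} = 96 \left(- \frac{1}{116}\right) = - \frac{24}{29} \approx -0.82759$)
$\left(- v + r{\left(10,9 \right)}\right)^{2} = \left(\left(-1\right) \left(- \frac{24}{29}\right) + \frac{1}{3}\right)^{2} = \left(\frac{24}{29} + \frac{1}{3}\right)^{2} = \left(\frac{101}{87}\right)^{2} = \frac{10201}{7569}$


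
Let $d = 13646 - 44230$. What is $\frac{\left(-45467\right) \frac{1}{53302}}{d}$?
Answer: $\frac{45467}{1630188368} \approx 2.7891 \cdot 10^{-5}$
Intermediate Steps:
$d = -30584$ ($d = 13646 - 44230 = -30584$)
$\frac{\left(-45467\right) \frac{1}{53302}}{d} = \frac{\left(-45467\right) \frac{1}{53302}}{-30584} = \left(-45467\right) \frac{1}{53302} \left(- \frac{1}{30584}\right) = \left(- \frac{45467}{53302}\right) \left(- \frac{1}{30584}\right) = \frac{45467}{1630188368}$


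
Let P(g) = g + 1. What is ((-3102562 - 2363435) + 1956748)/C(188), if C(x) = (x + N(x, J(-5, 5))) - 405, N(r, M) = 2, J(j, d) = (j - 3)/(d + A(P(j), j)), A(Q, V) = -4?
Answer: 3509249/215 ≈ 16322.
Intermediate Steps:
P(g) = 1 + g
J(j, d) = (-3 + j)/(-4 + d) (J(j, d) = (j - 3)/(d - 4) = (-3 + j)/(-4 + d))
C(x) = -403 + x (C(x) = (x + 2) - 405 = (2 + x) - 405 = -403 + x)
((-3102562 - 2363435) + 1956748)/C(188) = ((-3102562 - 2363435) + 1956748)/(-403 + 188) = (-5465997 + 1956748)/(-215) = -3509249*(-1/215) = 3509249/215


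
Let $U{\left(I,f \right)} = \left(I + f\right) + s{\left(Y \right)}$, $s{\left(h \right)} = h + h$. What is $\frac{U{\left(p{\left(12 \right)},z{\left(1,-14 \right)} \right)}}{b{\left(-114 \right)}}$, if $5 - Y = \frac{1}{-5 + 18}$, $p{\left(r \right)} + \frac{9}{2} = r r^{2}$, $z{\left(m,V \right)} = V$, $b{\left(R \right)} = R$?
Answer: $- \frac{14901}{988} \approx -15.082$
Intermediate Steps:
$p{\left(r \right)} = - \frac{9}{2} + r^{3}$ ($p{\left(r \right)} = - \frac{9}{2} + r r^{2} = - \frac{9}{2} + r^{3}$)
$Y = \frac{64}{13}$ ($Y = 5 - \frac{1}{-5 + 18} = 5 - \frac{1}{13} = \frac{64}{13} \approx 4.9231$)
$s{\left(h \right)} = 2 h$
$U{\left(I,f \right)} = \frac{128}{13} + I + f$ ($U{\left(I,f \right)} = \left(I + f\right) + 2 \cdot \frac{64}{13} = \left(I + f\right) + \frac{128}{13} = \frac{128}{13} + I + f$)
$\frac{U{\left(p{\left(12 \right)},z{\left(1,-14 \right)} \right)}}{b{\left(-114 \right)}} = \frac{\frac{128}{13} - \left(\frac{9}{2} - 12^{3}\right) - 14}{-114} = \left(\frac{128}{13} + \left(- \frac{9}{2} + 1728\right) - 14\right) \left(- \frac{1}{114}\right) = \left(\frac{128}{13} + \frac{3447}{2} - 14\right) \left(- \frac{1}{114}\right) = \frac{44703}{26} \left(- \frac{1}{114}\right) = - \frac{14901}{988}$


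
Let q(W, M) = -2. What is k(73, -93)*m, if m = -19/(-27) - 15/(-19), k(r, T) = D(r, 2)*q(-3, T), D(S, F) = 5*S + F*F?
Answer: -62812/57 ≈ -1102.0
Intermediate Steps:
D(S, F) = F**2 + 5*S (D(S, F) = 5*S + F**2 = F**2 + 5*S)
k(r, T) = -8 - 10*r (k(r, T) = (2**2 + 5*r)*(-2) = (4 + 5*r)*(-2) = -8 - 10*r)
m = 766/513 (m = -19*(-1/27) - 15*(-1/19) = 19/27 + 15/19 = 766/513 ≈ 1.4932)
k(73, -93)*m = (-8 - 10*73)*(766/513) = (-8 - 730)*(766/513) = -738*766/513 = -62812/57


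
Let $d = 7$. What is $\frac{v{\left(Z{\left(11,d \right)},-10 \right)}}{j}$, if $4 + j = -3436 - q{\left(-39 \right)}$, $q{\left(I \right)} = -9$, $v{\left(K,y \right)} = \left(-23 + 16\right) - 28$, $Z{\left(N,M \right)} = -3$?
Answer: $\frac{35}{3431} \approx 0.010201$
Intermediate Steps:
$v{\left(K,y \right)} = -35$ ($v{\left(K,y \right)} = -7 - 28 = -35$)
$j = -3431$ ($j = -4 - 3427 = -3431$)
$\frac{v{\left(Z{\left(11,d \right)},-10 \right)}}{j} = - \frac{35}{-3431} = \left(-35\right) \left(- \frac{1}{3431}\right) = \frac{35}{3431}$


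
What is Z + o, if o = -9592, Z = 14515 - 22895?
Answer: -17972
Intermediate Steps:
Z = -8380
Z + o = -8380 - 9592 = -17972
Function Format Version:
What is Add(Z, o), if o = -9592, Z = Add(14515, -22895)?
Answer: -17972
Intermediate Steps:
Z = -8380
Add(Z, o) = Add(-8380, -9592) = -17972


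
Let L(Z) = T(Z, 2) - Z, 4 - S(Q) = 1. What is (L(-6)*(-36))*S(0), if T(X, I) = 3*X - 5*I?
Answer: 2376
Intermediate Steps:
T(X, I) = -5*I + 3*X
S(Q) = 3 (S(Q) = 4 - 1*1 = 4 - 1 = 3)
L(Z) = -10 + 2*Z (L(Z) = (-5*2 + 3*Z) - Z = (-10 + 3*Z) - Z = -10 + 2*Z)
(L(-6)*(-36))*S(0) = ((-10 + 2*(-6))*(-36))*3 = ((-10 - 12)*(-36))*3 = -22*(-36)*3 = 792*3 = 2376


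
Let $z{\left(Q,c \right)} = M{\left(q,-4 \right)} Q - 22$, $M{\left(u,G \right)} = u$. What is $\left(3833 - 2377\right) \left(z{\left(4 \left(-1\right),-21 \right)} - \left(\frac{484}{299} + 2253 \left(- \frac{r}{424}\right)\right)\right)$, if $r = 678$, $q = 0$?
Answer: $\frac{6352337292}{1219} \approx 5.2111 \cdot 10^{6}$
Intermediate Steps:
$z{\left(Q,c \right)} = -22$ ($z{\left(Q,c \right)} = 0 Q - 22 = 0 - 22 = -22$)
$\left(3833 - 2377\right) \left(z{\left(4 \left(-1\right),-21 \right)} - \left(\frac{484}{299} + 2253 \left(- \frac{r}{424}\right)\right)\right) = \left(3833 - 2377\right) \left(-22 - \left(- \frac{763767}{212} + \frac{484}{299}\right)\right) = 1456 \left(-22 - \left(\frac{484}{299} + \frac{2253}{\left(-424\right) \frac{1}{678}}\right)\right) = 1456 \left(-22 - \left(\frac{484}{299} + \frac{2253}{- \frac{212}{339}}\right)\right) = 1456 \left(-22 - - \frac{228263725}{63388}\right) = 1456 \left(-22 + \left(- \frac{484}{299} + \frac{763767}{212}\right)\right) = 1456 \left(-22 + \frac{228263725}{63388}\right) = 1456 \cdot \frac{226869189}{63388} = \frac{6352337292}{1219}$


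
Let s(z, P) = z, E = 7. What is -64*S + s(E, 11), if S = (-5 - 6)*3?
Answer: 2119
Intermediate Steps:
S = -33 (S = -11*3 = -33)
-64*S + s(E, 11) = -64*(-33) + 7 = 2112 + 7 = 2119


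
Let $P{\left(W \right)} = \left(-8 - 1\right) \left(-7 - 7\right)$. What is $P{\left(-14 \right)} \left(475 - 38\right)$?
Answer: $55062$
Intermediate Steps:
$P{\left(W \right)} = 126$ ($P{\left(W \right)} = \left(-9\right) \left(-14\right) = 126$)
$P{\left(-14 \right)} \left(475 - 38\right) = 126 \left(475 - 38\right) = 126 \cdot 437 = 55062$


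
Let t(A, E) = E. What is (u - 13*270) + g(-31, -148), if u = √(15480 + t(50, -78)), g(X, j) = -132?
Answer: -3642 + √15402 ≈ -3517.9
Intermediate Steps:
u = √15402 (u = √(15480 - 78) = √15402 ≈ 124.10)
(u - 13*270) + g(-31, -148) = (√15402 - 13*270) - 132 = (√15402 - 3510) - 132 = (-3510 + √15402) - 132 = -3642 + √15402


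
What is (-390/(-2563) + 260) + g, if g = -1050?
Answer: -2024380/2563 ≈ -789.85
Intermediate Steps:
(-390/(-2563) + 260) + g = (-390/(-2563) + 260) - 1050 = (-390*(-1/2563) + 260) - 1050 = (390/2563 + 260) - 1050 = 666770/2563 - 1050 = -2024380/2563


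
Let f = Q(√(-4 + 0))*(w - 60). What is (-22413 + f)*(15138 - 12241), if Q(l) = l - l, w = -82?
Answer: -64930461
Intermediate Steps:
Q(l) = 0
f = 0 (f = 0*(-82 - 60) = 0*(-142) = 0)
(-22413 + f)*(15138 - 12241) = (-22413 + 0)*(15138 - 12241) = -22413*2897 = -64930461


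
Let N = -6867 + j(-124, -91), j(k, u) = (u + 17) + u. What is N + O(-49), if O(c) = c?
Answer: -7081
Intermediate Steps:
j(k, u) = 17 + 2*u (j(k, u) = (17 + u) + u = 17 + 2*u)
N = -7032 (N = -6867 + (17 + 2*(-91)) = -6867 + (17 - 182) = -6867 - 165 = -7032)
N + O(-49) = -7032 - 49 = -7081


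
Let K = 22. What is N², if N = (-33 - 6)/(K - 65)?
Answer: 1521/1849 ≈ 0.82261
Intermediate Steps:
N = 39/43 (N = (-33 - 6)/(22 - 65) = -39/(-43) = -39*(-1/43) = 39/43 ≈ 0.90698)
N² = (39/43)² = 1521/1849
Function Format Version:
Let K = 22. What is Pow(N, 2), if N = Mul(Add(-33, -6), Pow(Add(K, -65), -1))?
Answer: Rational(1521, 1849) ≈ 0.82261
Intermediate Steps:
N = Rational(39, 43) (N = Mul(Add(-33, -6), Pow(Add(22, -65), -1)) = Mul(-39, Pow(-43, -1)) = Mul(-39, Rational(-1, 43)) = Rational(39, 43) ≈ 0.90698)
Pow(N, 2) = Pow(Rational(39, 43), 2) = Rational(1521, 1849)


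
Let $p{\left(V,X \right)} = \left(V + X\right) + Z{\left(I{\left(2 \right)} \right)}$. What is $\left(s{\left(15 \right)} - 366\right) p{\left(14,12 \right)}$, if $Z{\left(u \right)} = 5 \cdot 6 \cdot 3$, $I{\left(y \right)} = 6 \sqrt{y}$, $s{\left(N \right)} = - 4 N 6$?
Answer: $-84216$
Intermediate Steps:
$s{\left(N \right)} = - 24 N$
$Z{\left(u \right)} = 90$ ($Z{\left(u \right)} = 30 \cdot 3 = 90$)
$p{\left(V,X \right)} = 90 + V + X$ ($p{\left(V,X \right)} = \left(V + X\right) + 90 = 90 + V + X$)
$\left(s{\left(15 \right)} - 366\right) p{\left(14,12 \right)} = \left(\left(-24\right) 15 - 366\right) \left(90 + 14 + 12\right) = \left(-360 - 366\right) 116 = \left(-726\right) 116 = -84216$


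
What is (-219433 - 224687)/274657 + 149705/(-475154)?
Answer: -252142920665/130504372178 ≈ -1.9321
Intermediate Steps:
(-219433 - 224687)/274657 + 149705/(-475154) = -444120*1/274657 + 149705*(-1/475154) = -444120/274657 - 149705/475154 = -252142920665/130504372178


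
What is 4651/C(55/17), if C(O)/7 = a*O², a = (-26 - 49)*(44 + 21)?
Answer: -1344139/103228125 ≈ -0.013021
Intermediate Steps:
a = -4875 (a = -75*65 = -4875)
C(O) = -34125*O² (C(O) = 7*(-4875*O²) = -34125*O²)
4651/C(55/17) = 4651/((-34125*(55/17)²)) = 4651/((-34125*3025/289)) = 4651/(-103228125/289) = 4651*(-289/103228125) = -1344139/103228125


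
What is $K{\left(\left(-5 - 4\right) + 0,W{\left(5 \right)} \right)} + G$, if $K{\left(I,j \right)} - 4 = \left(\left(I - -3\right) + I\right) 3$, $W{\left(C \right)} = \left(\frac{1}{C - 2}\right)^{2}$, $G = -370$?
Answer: $-411$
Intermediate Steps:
$W{\left(C \right)} = \frac{1}{\left(-2 + C\right)^{2}}$ ($W{\left(C \right)} = \left(\frac{1}{-2 + C}\right)^{2} = \frac{1}{\left(-2 + C\right)^{2}}$)
$K{\left(I,j \right)} = 13 + 6 I$ ($K{\left(I,j \right)} = 4 + \left(\left(I - -3\right) + I\right) 3 = 4 + \left(\left(I + 3\right) + I\right) 3 = 4 + \left(\left(3 + I\right) + I\right) 3 = 4 + \left(3 + 2 I\right) 3 = 4 + \left(9 + 6 I\right) = 13 + 6 I$)
$K{\left(\left(-5 - 4\right) + 0,W{\left(5 \right)} \right)} + G = \left(13 + 6 \left(\left(-5 - 4\right) + 0\right)\right) - 370 = \left(13 + 6 \left(-9 + 0\right)\right) - 370 = \left(13 + 6 \left(-9\right)\right) - 370 = \left(13 - 54\right) - 370 = -41 - 370 = -411$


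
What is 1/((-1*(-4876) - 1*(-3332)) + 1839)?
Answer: 1/10047 ≈ 9.9532e-5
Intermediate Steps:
1/((-1*(-4876) - 1*(-3332)) + 1839) = 1/((4876 + 3332) + 1839) = 1/(8208 + 1839) = 1/10047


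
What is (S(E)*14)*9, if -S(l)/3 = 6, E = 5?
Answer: -2268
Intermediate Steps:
S(l) = -18 (S(l) = -3*6 = -18)
(S(E)*14)*9 = -18*14*9 = -252*9 = -2268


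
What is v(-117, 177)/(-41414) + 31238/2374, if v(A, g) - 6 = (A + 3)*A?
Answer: 315502969/24579209 ≈ 12.836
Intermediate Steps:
v(A, g) = 6 + A*(3 + A) (v(A, g) = 6 + (A + 3)*A = 6 + (3 + A)*A = 6 + A*(3 + A))
v(-117, 177)/(-41414) + 31238/2374 = (6 + (-117)² + 3*(-117))/(-41414) + 31238/2374 = (6 + 13689 - 351)*(-1/41414) + 31238*(1/2374) = 13344*(-1/41414) + 15619/1187 = -6672/20707 + 15619/1187 = 315502969/24579209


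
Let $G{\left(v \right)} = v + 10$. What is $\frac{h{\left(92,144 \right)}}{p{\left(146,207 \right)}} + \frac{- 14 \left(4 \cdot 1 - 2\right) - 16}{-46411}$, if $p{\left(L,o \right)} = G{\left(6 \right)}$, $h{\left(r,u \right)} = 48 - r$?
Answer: $- \frac{510345}{185644} \approx -2.7491$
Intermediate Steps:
$G{\left(v \right)} = 10 + v$
$p{\left(L,o \right)} = 16$ ($p{\left(L,o \right)} = 10 + 6 = 16$)
$\frac{h{\left(92,144 \right)}}{p{\left(146,207 \right)}} + \frac{- 14 \left(4 \cdot 1 - 2\right) - 16}{-46411} = \frac{48 - 92}{16} + \frac{- 14 \left(4 \cdot 1 - 2\right) - 16}{-46411} = \left(48 - 92\right) \frac{1}{16} + \left(- 14 \left(4 - 2\right) - 16\right) \left(- \frac{1}{46411}\right) = \left(-44\right) \frac{1}{16} + \left(\left(-14\right) 2 - 16\right) \left(- \frac{1}{46411}\right) = - \frac{11}{4} + \left(-28 - 16\right) \left(- \frac{1}{46411}\right) = - \frac{11}{4} - - \frac{44}{46411} = - \frac{11}{4} + \frac{44}{46411} = - \frac{510345}{185644}$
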